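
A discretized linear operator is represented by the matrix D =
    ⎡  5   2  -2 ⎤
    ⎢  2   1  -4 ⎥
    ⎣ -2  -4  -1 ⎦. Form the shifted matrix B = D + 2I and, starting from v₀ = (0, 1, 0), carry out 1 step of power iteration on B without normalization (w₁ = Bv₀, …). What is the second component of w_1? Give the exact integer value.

3

B = D + 2I has rows (7, 2, -2); (2, 3, -4); (-2, -4, 1)
w1 = Bv₀ = (7·0 + 2·1 + (-2)·0; 2·0 + 3·1 + (-4)·0; (-2)·0 + (-4)·1 + 1·0) = (2, 3, -4)
Requested component of w1: 3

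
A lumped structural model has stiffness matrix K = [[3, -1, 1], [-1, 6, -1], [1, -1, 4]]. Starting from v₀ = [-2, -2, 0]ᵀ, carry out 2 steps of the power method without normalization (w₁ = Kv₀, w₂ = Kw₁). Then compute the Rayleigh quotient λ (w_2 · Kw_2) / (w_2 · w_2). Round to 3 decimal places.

6.107

w1 = Kv₀ = (-4, -10, 0)
w2 = Kw1 = (-2, -56, 6)
Kw2 = (56, -340, 78)
w2·Kw2 = (-2)·56 + (-56)·(-340) + 6·78 = 19396; w2·w2 = (-2)·(-2) + (-56)·(-56) + 6·6 = 3176
λ ≈ 19396/3176 = 6.107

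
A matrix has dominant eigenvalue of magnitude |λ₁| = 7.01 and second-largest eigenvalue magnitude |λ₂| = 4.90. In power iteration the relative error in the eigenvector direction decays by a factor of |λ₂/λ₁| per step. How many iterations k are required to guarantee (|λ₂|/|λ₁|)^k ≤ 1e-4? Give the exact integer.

|λ₂/λ₁| = 4.90/7.01 = 0.69900
Need k ≥ ln(1e-4) / ln(0.69900) = -9.2103 / -0.3581 ≈ 25.720
Smallest integer k satisfying the bound: 26

26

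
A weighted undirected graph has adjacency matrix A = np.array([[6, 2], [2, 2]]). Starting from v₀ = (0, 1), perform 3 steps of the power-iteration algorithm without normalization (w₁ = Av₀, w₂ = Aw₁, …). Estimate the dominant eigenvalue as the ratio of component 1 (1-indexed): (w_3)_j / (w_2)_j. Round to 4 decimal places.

λ ≈ 7.0000

w1 = Av₀ = (2, 2)
w2 = Aw1 = (16, 8)
w3 = Aw2 = (112, 48)
Ratio at component: 112 / 16 = 7.0000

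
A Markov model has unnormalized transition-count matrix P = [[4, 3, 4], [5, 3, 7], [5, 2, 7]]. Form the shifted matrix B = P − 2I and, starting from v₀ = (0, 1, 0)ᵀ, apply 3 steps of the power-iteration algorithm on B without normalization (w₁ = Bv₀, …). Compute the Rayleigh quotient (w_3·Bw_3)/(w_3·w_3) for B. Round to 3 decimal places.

B = P − 2I has rows (2, 3, 4); (5, 1, 7); (5, 2, 5)
w1 = Bv₀ = (3, 1, 2)
w2 = Bw1 = (17, 30, 27)
w3 = Bw2 = (232, 304, 280)
Bw3 = (2496, 3424, 3168)
w3·Bw3 = 2507008; w3·w3 = 224640; μ ≈ 2507008/224640 = 11.160

11.160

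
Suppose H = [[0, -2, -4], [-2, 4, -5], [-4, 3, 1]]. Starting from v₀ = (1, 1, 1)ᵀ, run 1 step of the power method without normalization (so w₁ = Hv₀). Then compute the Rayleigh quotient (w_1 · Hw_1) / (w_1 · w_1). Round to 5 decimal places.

w1 = Hv₀ = (-6, -3, 0)
Hw1 = (6, 0, 15)
w1·Hw1 = (-6)·6 + (-3)·0 + 0·15 = -36; w1·w1 = (-6)·(-6) + (-3)·(-3) + 0·0 = 45
λ ≈ -36/45 = -0.80000

λ ≈ -0.80000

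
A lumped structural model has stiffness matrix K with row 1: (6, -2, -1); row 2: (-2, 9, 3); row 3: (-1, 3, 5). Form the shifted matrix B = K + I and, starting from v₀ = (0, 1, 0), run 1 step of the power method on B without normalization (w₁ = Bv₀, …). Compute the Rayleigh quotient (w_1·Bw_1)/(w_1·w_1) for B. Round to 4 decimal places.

B = K + I has rows (7, -2, -1); (-2, 10, 3); (-1, 3, 6)
w1 = Bv₀ = (-2, 10, 3)
Bw1 = (-37, 113, 50)
w1·Bw1 = 1354; w1·w1 = 113; μ ≈ 1354/113 = 11.9823

μ ≈ 11.9823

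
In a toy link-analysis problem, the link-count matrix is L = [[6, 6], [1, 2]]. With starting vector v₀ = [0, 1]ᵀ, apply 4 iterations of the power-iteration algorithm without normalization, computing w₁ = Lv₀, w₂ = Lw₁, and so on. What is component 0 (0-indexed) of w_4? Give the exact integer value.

2496

w1 = Lv₀ = (6, 2)
w2 = Lw1 = (48, 10)
w3 = Lw2 = (348, 68)
w4 = Lw3 = (2496, 484)
The requested component of w4 is 2496.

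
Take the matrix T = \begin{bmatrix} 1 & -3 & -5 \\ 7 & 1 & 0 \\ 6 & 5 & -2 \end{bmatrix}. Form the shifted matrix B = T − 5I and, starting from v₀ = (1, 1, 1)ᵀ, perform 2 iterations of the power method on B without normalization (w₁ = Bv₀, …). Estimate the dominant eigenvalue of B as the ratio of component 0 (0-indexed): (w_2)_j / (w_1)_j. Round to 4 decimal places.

B = T − 5I has rows (-4, -3, -5); (7, -4, 0); (6, 5, -7)
w1 = Bv₀ = ((-4)·1 + (-3)·1 + (-5)·1; 7·1 + (-4)·1 + 0·1; 6·1 + 5·1 + (-7)·1) = (-12, 3, 4)
w2 = Bw1 = ((-4)·(-12) + (-3)·3 + (-5)·4; 7·(-12) + (-4)·3 + 0·4; 6·(-12) + 5·3 + (-7)·4) = (19, -96, -85)
Ratio: 19/-12 = -1.5833

μ ≈ -1.5833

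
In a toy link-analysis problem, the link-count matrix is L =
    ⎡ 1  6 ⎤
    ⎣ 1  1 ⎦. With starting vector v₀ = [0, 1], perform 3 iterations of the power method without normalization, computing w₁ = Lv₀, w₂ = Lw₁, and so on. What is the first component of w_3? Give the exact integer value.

54

w1 = Lv₀ = (6, 1)
w2 = Lw1 = (12, 7)
w3 = Lw2 = (54, 19)
The requested component of w3 is 54.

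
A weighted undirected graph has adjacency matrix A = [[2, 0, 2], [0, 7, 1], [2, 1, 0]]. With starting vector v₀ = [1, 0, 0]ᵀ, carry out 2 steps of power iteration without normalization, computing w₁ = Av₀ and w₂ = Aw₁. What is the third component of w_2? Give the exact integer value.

w1 = Av₀ = (2·1 + 0·0 + 2·0; 0·1 + 7·0 + 1·0; 2·1 + 1·0 + 0·0) = (2, 0, 2)
w2 = Aw1 = (2·2 + 0·0 + 2·2; 0·2 + 7·0 + 1·2; 2·2 + 1·0 + 0·2) = (8, 2, 4)
The requested component of w2 is 4.

4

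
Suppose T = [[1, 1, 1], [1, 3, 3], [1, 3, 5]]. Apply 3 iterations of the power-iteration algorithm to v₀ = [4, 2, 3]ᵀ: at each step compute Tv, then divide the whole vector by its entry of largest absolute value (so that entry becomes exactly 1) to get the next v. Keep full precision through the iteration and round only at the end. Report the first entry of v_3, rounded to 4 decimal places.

Tv0 = (9.00000, 19.00000, 25.00000); divide by 25.00000 → v1 = (0.36000, 0.76000, 1.00000)
Tv1 = (2.12000, 5.64000, 7.64000); divide by 7.64000 → v2 = (0.27749, 0.73822, 1.00000)
Tv2 = (2.01571, 5.49215, 7.49215); divide by 7.49215 → v3 = (0.26904, 0.73305, 1.00000)
Requested entry of v3: 385/1431 = 0.2690

0.2690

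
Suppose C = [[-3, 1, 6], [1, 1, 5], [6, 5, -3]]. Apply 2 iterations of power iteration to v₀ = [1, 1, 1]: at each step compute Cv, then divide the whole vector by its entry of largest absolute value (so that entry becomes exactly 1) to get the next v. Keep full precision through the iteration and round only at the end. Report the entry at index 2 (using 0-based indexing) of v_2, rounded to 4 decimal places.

0.6863

Cv0 = (4.00000, 7.00000, 8.00000); divide by 8.00000 → v1 = (0.50000, 0.87500, 1.00000)
Cv1 = (5.37500, 6.37500, 4.37500); divide by 6.37500 → v2 = (0.84314, 1.00000, 0.68627)
Requested entry of v2: 35/51 = 0.6863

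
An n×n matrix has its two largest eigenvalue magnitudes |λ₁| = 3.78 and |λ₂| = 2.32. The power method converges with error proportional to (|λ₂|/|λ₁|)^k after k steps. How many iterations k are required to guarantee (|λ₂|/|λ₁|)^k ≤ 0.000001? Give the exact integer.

29

|λ₂/λ₁| = 2.32/3.78 = 0.61376
Need k ≥ ln(0.000001) / ln(0.61376) = -13.8155 / -0.4882 ≈ 28.301
Smallest integer k satisfying the bound: 29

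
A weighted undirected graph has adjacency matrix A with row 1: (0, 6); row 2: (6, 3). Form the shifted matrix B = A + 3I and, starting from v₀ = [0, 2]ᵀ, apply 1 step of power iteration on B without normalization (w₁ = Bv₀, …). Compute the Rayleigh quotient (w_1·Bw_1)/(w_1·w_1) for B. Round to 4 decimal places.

10.5000

B = A + 3I has rows (3, 6); (6, 6)
w1 = Bv₀ = (12, 12)
Bw1 = (108, 144)
w1·Bw1 = 3024; w1·w1 = 288; μ ≈ 3024/288 = 10.5000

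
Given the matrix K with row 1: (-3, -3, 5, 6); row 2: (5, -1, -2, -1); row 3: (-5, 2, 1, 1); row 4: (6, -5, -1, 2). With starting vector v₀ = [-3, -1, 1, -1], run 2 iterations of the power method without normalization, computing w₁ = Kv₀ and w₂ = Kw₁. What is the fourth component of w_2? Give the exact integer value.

96

w1 = Kv₀ = (11, -15, 13, -16)
w2 = Kw1 = (-19, 60, -88, 96)
The requested component of w2 is 96.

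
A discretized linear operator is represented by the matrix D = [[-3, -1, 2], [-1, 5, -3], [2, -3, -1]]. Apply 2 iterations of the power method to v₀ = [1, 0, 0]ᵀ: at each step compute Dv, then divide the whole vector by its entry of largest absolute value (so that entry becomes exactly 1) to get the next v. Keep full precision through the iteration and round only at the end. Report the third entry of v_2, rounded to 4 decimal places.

-0.3571

Dv0 = (-3.00000, -1.00000, 2.00000); divide by -3.00000 → v1 = (1.00000, 0.33333, -0.66667)
Dv1 = (-4.66667, 2.66667, 1.66667); divide by -4.66667 → v2 = (1.00000, -0.57143, -0.35714)
Requested entry of v2: -5/14 = -0.3571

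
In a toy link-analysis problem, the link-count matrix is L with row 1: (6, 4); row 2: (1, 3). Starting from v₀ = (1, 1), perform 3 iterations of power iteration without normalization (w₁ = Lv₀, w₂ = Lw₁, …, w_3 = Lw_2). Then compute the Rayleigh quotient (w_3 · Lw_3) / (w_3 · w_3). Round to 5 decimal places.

λ ≈ 7.03052

w1 = Lv₀ = (10, 4)
w2 = Lw1 = (76, 22)
w3 = Lw2 = (544, 142)
Lw3 = (3832, 970)
w3·Lw3 = 544·3832 + 142·970 = 2222348; w3·w3 = 544·544 + 142·142 = 316100
λ ≈ 2222348/316100 = 7.03052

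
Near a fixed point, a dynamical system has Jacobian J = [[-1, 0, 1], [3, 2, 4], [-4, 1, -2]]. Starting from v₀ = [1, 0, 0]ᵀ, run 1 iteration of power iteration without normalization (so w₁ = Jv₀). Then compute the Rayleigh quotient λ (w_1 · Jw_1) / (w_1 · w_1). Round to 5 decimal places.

w1 = Jv₀ = (-1, 3, -4)
Jw1 = (-3, -13, 15)
w1·Jw1 = (-1)·(-3) + 3·(-13) + (-4)·15 = -96; w1·w1 = (-1)·(-1) + 3·3 + (-4)·(-4) = 26
λ ≈ -96/26 = -3.69231

λ ≈ -3.69231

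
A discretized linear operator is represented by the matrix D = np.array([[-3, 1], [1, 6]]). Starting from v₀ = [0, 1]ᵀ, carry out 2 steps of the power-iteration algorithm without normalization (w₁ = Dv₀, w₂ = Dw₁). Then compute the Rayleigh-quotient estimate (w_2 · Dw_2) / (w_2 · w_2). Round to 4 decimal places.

w1 = Dv₀ = (1, 6)
w2 = Dw1 = (3, 37)
Dw2 = (28, 225)
w2·Dw2 = 3·28 + 37·225 = 8409; w2·w2 = 3·3 + 37·37 = 1378
λ ≈ 8409/1378 = 6.1023

λ ≈ 6.1023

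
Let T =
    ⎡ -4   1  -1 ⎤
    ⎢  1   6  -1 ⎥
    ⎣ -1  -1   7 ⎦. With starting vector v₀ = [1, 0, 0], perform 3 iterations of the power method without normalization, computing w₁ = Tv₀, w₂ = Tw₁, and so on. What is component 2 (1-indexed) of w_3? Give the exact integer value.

40

w1 = Tv₀ = ((-4)·1 + 1·0 + (-1)·0; 1·1 + 6·0 + (-1)·0; (-1)·1 + (-1)·0 + 7·0) = (-4, 1, -1)
w2 = Tw1 = ((-4)·(-4) + 1·1 + (-1)·(-1); 1·(-4) + 6·1 + (-1)·(-1); (-1)·(-4) + (-1)·1 + 7·(-1)) = (18, 3, -4)
w3 = Tw2 = (-65, 40, -49)
The requested component of w3 is 40.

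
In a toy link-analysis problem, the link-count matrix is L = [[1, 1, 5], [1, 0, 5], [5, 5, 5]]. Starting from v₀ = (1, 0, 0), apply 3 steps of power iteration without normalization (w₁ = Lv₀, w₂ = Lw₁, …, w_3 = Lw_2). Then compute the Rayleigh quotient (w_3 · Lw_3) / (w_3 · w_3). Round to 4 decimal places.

λ ≈ 10.4896

w1 = Lv₀ = (1, 1, 5)
w2 = Lw1 = (27, 26, 35)
w3 = Lw2 = (228, 202, 440)
Lw3 = (2630, 2428, 4350)
w3·Lw3 = 228·2630 + 202·2428 + 440·4350 = 3004096; w3·w3 = 228·228 + 202·202 + 440·440 = 286388
λ ≈ 3004096/286388 = 10.4896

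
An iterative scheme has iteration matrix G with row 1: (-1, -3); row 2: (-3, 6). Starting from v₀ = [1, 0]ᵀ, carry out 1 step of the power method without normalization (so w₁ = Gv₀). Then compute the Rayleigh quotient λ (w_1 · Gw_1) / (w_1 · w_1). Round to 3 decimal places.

w1 = Gv₀ = ((-1)·1 + (-3)·0; (-3)·1 + 6·0) = (-1, -3)
Gw1 = (10, -15)
w1·Gw1 = (-1)·10 + (-3)·(-15) = 35; w1·w1 = (-1)·(-1) + (-3)·(-3) = 10
λ ≈ 35/10 = 3.500

3.500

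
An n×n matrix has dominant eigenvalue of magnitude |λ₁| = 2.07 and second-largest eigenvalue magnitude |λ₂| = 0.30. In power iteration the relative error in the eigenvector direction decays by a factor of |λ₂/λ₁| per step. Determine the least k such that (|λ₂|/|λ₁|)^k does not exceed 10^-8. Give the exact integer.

10

|λ₂/λ₁| = 0.30/2.07 = 0.14493
Need k ≥ ln(10^-8) / ln(0.14493) = -18.4207 / -1.9315 ≈ 9.537
Smallest integer k satisfying the bound: 10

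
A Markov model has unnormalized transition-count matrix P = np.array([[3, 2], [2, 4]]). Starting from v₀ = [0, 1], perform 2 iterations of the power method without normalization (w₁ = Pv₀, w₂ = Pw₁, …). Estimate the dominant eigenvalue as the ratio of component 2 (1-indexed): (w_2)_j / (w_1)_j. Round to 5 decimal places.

5.00000

w1 = Pv₀ = (2, 4)
w2 = Pw1 = (14, 20)
Ratio at component: 20 / 4 = 5.00000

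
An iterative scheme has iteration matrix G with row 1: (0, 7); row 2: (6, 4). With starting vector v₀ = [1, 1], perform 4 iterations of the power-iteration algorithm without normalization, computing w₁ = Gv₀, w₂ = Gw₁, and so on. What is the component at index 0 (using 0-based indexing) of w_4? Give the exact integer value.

5236

w1 = Gv₀ = (7, 10)
w2 = Gw1 = (70, 82)
w3 = Gw2 = (574, 748)
w4 = Gw3 = (5236, 6436)
The requested component of w4 is 5236.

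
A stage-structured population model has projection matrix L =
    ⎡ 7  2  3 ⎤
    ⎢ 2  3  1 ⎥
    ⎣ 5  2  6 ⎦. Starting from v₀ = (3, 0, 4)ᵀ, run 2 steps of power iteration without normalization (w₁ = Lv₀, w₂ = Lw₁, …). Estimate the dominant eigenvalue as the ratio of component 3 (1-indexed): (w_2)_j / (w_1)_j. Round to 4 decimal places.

w1 = Lv₀ = (33, 10, 39)
w2 = Lw1 = (368, 135, 419)
Ratio at component: 419 / 39 = 10.7436

10.7436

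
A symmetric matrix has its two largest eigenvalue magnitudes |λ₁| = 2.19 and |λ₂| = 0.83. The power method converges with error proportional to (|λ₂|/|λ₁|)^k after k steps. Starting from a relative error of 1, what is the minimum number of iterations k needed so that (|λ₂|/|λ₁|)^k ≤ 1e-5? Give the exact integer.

12

|λ₂/λ₁| = 0.83/2.19 = 0.37900
Need k ≥ ln(1e-5) / ln(0.37900) = -11.5129 / -0.9702 ≈ 11.866
Smallest integer k satisfying the bound: 12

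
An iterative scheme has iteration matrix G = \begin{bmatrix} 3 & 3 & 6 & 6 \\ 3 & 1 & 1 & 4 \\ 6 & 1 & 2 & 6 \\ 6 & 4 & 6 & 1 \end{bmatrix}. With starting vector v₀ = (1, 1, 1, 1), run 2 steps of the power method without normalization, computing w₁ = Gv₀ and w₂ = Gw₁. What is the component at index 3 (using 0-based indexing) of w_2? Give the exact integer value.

251

w1 = Gv₀ = (3·1 + 3·1 + 6·1 + 6·1; 3·1 + 1·1 + 1·1 + 4·1; 6·1 + 1·1 + 2·1 + 6·1; 6·1 + 4·1 + 6·1 + 1·1) = (18, 9, 15, 17)
w2 = Gw1 = (3·18 + 3·9 + 6·15 + 6·17; 3·18 + 1·9 + 1·15 + 4·17; 6·18 + 1·9 + 2·15 + 6·17; 6·18 + 4·9 + 6·15 + 1·17) = (273, 146, 249, 251)
The requested component of w2 is 251.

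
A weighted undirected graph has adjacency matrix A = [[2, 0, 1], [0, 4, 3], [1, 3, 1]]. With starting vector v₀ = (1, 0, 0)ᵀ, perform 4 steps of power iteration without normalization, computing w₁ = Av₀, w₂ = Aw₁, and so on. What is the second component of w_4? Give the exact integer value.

135

w1 = Av₀ = (2, 0, 1)
w2 = Aw1 = (5, 3, 3)
w3 = Aw2 = (13, 21, 17)
w4 = Aw3 = (43, 135, 93)
The requested component of w4 is 135.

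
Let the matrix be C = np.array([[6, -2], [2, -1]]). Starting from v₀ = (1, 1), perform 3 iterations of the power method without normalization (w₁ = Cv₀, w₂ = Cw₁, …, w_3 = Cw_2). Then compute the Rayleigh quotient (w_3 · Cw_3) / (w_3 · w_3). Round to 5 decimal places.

w1 = Cv₀ = (6·1 + (-2)·1; 2·1 + (-1)·1) = (4, 1)
w2 = Cw1 = (6·4 + (-2)·1; 2·4 + (-1)·1) = (22, 7)
w3 = Cw2 = (118, 37)
Cw3 = (634, 199)
w3·Cw3 = 118·634 + 37·199 = 82175; w3·w3 = 118·118 + 37·37 = 15293
λ ≈ 82175/15293 = 5.37337

5.37337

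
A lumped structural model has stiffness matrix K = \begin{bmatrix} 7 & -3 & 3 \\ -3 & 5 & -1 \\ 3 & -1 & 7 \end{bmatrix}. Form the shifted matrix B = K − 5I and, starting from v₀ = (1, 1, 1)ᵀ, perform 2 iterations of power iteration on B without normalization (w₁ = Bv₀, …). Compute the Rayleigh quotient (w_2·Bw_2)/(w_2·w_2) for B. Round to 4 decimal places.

B = K − 5I has rows (2, -3, 3); (-3, 0, -1); (3, -1, 2)
w1 = Bv₀ = (2, -4, 4)
w2 = Bw1 = (28, -10, 18)
Bw2 = (140, -102, 130)
w2·Bw2 = 7280; w2·w2 = 1208; μ ≈ 7280/1208 = 6.0265

μ ≈ 6.0265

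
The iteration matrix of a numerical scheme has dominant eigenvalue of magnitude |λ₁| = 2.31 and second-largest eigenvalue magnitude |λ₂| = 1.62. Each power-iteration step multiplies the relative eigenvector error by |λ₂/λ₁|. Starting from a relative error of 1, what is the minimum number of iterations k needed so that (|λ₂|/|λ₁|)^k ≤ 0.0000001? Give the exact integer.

46

|λ₂/λ₁| = 1.62/2.31 = 0.70130
Need k ≥ ln(0.0000001) / ln(0.70130) = -16.1181 / -0.3548 ≈ 45.426
Smallest integer k satisfying the bound: 46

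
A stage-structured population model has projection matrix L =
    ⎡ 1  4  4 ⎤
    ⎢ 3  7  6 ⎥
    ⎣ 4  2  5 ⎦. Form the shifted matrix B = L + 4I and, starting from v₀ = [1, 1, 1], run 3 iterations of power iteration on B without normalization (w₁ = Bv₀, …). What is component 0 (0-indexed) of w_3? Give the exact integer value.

B = L + 4I has rows (5, 4, 4); (3, 11, 6); (4, 2, 9)
w1 = Bv₀ = (5·1 + 4·1 + 4·1; 3·1 + 11·1 + 6·1; 4·1 + 2·1 + 9·1) = (13, 20, 15)
w2 = Bw1 = (5·13 + 4·20 + 4·15; 3·13 + 11·20 + 6·15; 4·13 + 2·20 + 9·15) = (205, 349, 227)
w3 = Bw2 = (3329, 5816, 3561)
Requested component of w3: 3329

3329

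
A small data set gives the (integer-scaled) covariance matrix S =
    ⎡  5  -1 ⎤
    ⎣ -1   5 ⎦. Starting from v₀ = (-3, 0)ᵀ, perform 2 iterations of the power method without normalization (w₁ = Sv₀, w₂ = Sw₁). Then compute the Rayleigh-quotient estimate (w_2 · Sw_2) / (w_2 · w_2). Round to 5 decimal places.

λ ≈ 5.67010

w1 = Sv₀ = (-15, 3)
w2 = Sw1 = (-78, 30)
Sw2 = (-420, 228)
w2·Sw2 = (-78)·(-420) + 30·228 = 39600; w2·w2 = (-78)·(-78) + 30·30 = 6984
λ ≈ 39600/6984 = 5.67010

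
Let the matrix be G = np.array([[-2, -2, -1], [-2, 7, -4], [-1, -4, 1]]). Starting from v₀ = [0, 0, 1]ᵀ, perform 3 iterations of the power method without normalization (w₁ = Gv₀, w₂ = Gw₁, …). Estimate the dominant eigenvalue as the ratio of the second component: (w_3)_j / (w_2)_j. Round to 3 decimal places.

10.000

w1 = Gv₀ = ((-2)·0 + (-2)·0 + (-1)·1; (-2)·0 + 7·0 + (-4)·1; (-1)·0 + (-4)·0 + 1·1) = (-1, -4, 1)
w2 = Gw1 = ((-2)·(-1) + (-2)·(-4) + (-1)·1; (-2)·(-1) + 7·(-4) + (-4)·1; (-1)·(-1) + (-4)·(-4) + 1·1) = (9, -30, 18)
w3 = Gw2 = (24, -300, 129)
Ratio at component: -300 / -30 = 10.000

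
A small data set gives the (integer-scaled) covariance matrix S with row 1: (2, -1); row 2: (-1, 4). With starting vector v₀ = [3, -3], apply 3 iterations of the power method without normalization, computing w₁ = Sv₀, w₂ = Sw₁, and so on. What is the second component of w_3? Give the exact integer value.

w1 = Sv₀ = (9, -15)
w2 = Sw1 = (33, -69)
w3 = Sw2 = (135, -309)
The requested component of w3 is -309.

-309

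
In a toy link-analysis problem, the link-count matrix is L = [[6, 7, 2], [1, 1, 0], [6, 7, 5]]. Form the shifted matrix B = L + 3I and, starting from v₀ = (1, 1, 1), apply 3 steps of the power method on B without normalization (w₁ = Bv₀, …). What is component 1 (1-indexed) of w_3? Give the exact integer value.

3039

B = L + 3I has rows (9, 7, 2); (1, 4, 0); (6, 7, 8)
w1 = Bv₀ = (9·1 + 7·1 + 2·1; 1·1 + 4·1 + 0·1; 6·1 + 7·1 + 8·1) = (18, 5, 21)
w2 = Bw1 = (9·18 + 7·5 + 2·21; 1·18 + 4·5 + 0·21; 6·18 + 7·5 + 8·21) = (239, 38, 311)
w3 = Bw2 = (3039, 391, 4188)
Requested component of w3: 3039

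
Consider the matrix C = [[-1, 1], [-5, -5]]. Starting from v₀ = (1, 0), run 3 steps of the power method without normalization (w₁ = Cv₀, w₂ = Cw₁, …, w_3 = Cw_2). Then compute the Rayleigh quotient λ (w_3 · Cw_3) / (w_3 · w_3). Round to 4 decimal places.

-3.7647

w1 = Cv₀ = (-1, -5)
w2 = Cw1 = (-4, 30)
w3 = Cw2 = (34, -130)
Cw3 = (-164, 480)
w3·Cw3 = 34·(-164) + (-130)·480 = -67976; w3·w3 = 34·34 + (-130)·(-130) = 18056
λ ≈ -67976/18056 = -3.7647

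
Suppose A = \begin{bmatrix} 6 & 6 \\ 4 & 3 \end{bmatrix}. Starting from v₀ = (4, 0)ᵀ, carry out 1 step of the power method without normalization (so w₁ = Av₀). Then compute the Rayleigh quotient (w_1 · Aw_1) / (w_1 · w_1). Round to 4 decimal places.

w1 = Av₀ = (6·4 + 6·0; 4·4 + 3·0) = (24, 16)
Aw1 = (240, 144)
w1·Aw1 = 24·240 + 16·144 = 8064; w1·w1 = 24·24 + 16·16 = 832
λ ≈ 8064/832 = 9.6923

λ ≈ 9.6923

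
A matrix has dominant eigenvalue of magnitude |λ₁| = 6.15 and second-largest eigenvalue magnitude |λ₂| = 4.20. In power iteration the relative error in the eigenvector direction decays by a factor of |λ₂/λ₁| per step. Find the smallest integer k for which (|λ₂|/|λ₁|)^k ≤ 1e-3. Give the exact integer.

19

|λ₂/λ₁| = 4.20/6.15 = 0.68293
Need k ≥ ln(1e-3) / ln(0.68293) = -6.9078 / -0.3814 ≈ 18.113
Smallest integer k satisfying the bound: 19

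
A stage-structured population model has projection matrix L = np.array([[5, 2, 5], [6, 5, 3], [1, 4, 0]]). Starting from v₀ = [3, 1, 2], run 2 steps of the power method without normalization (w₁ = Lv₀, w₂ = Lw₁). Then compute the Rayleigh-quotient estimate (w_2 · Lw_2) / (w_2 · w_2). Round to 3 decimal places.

λ ≈ 10.666

w1 = Lv₀ = (5·3 + 2·1 + 5·2; 6·3 + 5·1 + 3·2; 1·3 + 4·1 + 0·2) = (27, 29, 7)
w2 = Lw1 = (5·27 + 2·29 + 5·7; 6·27 + 5·29 + 3·7; 1·27 + 4·29 + 0·7) = (228, 328, 143)
Lw2 = (2511, 3437, 1540)
w2·Lw2 = 228·2511 + 328·3437 + 143·1540 = 1920064; w2·w2 = 228·228 + 328·328 + 143·143 = 180017
λ ≈ 1920064/180017 = 10.666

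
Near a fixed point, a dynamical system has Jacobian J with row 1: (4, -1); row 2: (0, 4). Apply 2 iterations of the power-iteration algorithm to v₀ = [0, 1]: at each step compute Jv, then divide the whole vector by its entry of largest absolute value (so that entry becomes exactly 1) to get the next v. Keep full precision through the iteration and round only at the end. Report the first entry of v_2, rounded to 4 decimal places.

-0.5000

Jv0 = (-1.00000, 4.00000); divide by 4.00000 → v1 = (-0.25000, 1.00000)
Jv1 = (-2.00000, 4.00000); divide by 4.00000 → v2 = (-0.50000, 1.00000)
Requested entry of v2: -8/16 = -0.5000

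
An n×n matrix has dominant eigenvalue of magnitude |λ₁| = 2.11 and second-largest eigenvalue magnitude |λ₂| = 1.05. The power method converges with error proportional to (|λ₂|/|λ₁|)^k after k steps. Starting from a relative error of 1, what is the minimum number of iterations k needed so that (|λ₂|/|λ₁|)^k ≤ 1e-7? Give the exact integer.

|λ₂/λ₁| = 1.05/2.11 = 0.49763
Need k ≥ ln(1e-7) / ln(0.49763) = -16.1181 / -0.6979 ≈ 23.095
Smallest integer k satisfying the bound: 24

24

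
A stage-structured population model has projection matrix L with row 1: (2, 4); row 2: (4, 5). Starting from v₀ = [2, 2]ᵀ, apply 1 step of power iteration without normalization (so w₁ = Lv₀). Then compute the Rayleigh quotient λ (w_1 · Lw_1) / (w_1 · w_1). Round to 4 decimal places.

7.7692

w1 = Lv₀ = (12, 18)
Lw1 = (96, 138)
w1·Lw1 = 12·96 + 18·138 = 3636; w1·w1 = 12·12 + 18·18 = 468
λ ≈ 3636/468 = 7.7692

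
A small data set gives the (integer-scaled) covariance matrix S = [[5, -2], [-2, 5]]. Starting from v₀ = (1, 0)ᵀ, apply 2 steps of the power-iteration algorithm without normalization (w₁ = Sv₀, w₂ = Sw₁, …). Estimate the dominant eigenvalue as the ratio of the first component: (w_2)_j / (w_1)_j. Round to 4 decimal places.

λ ≈ 5.8000

w1 = Sv₀ = (5, -2)
w2 = Sw1 = (29, -20)
Ratio at component: 29 / 5 = 5.8000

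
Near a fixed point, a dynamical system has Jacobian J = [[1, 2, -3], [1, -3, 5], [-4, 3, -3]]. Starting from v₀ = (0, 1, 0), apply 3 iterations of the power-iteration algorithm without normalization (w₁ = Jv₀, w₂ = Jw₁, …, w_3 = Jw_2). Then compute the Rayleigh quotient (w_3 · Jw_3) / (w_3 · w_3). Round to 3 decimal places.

w1 = Jv₀ = (1·0 + 2·1 + (-3)·0; 1·0 + (-3)·1 + 5·0; (-4)·0 + 3·1 + (-3)·0) = (2, -3, 3)
w2 = Jw1 = (1·2 + 2·(-3) + (-3)·3; 1·2 + (-3)·(-3) + 5·3; (-4)·2 + 3·(-3) + (-3)·3) = (-13, 26, -26)
w3 = Jw2 = (117, -221, 208)
Jw3 = (-949, 1820, -1755)
w3·Jw3 = 117·(-949) + (-221)·1820 + 208·(-1755) = -878293; w3·w3 = 117·117 + (-221)·(-221) + 208·208 = 105794
λ ≈ -878293/105794 = -8.302

λ ≈ -8.302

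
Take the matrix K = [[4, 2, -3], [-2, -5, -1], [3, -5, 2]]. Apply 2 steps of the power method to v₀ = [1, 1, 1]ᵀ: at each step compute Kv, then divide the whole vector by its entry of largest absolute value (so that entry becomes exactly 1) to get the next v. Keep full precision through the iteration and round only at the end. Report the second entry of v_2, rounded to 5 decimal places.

0.69388

Kv0 = (3.000000, -8.000000, 0.000000); divide by -8.000000 → v1 = (-0.375000, 1.000000, 0.000000)
Kv1 = (0.500000, -4.250000, -6.125000); divide by -6.125000 → v2 = (-0.081633, 0.693878, 1.000000)
Requested entry of v2: 34/49 = 0.69388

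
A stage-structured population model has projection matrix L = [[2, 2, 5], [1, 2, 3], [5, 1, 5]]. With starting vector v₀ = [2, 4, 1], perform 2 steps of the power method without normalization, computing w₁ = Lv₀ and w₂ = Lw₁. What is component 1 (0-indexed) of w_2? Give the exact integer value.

w1 = Lv₀ = (2·2 + 2·4 + 5·1; 1·2 + 2·4 + 3·1; 5·2 + 1·4 + 5·1) = (17, 13, 19)
w2 = Lw1 = (2·17 + 2·13 + 5·19; 1·17 + 2·13 + 3·19; 5·17 + 1·13 + 5·19) = (155, 100, 193)
The requested component of w2 is 100.

100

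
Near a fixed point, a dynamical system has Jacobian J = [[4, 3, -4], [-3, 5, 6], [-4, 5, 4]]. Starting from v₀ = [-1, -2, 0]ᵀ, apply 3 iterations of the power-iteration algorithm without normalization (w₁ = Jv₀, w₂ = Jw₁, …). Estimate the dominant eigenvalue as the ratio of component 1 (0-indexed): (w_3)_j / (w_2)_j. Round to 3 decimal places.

w1 = Jv₀ = (-10, -7, -6)
w2 = Jw1 = (-37, -41, -19)
w3 = Jw2 = (-195, -208, -133)
Ratio at component: -208 / -41 = 5.073

5.073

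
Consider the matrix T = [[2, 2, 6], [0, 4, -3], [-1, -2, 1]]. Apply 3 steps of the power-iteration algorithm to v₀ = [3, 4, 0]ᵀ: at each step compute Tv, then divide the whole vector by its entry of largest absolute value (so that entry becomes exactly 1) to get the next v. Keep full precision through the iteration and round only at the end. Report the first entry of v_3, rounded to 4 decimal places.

-0.2862

Tv0 = (14.00000, 16.00000, -11.00000); divide by 16.00000 → v1 = (0.87500, 1.00000, -0.68750)
Tv1 = (-0.37500, 6.06250, -3.56250); divide by 6.06250 → v2 = (-0.06186, 1.00000, -0.58763)
Tv2 = (-1.64948, 5.76289, -2.52577); divide by 5.76289 → v3 = (-0.28623, 1.00000, -0.43828)
Requested entry of v3: -160/559 = -0.2862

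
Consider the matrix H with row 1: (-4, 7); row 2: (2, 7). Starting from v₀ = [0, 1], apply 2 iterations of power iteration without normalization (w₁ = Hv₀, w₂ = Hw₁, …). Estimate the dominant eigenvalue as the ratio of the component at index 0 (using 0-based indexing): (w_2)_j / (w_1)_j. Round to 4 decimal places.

λ ≈ 3.0000

w1 = Hv₀ = ((-4)·0 + 7·1; 2·0 + 7·1) = (7, 7)
w2 = Hw1 = ((-4)·7 + 7·7; 2·7 + 7·7) = (21, 63)
Ratio at component: 21 / 7 = 3.0000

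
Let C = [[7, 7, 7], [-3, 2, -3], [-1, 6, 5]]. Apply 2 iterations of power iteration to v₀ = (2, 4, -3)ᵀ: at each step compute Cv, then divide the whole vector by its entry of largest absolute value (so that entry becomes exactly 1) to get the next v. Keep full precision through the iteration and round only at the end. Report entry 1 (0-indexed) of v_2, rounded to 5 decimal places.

Cv0 = (21.000000, 11.000000, 7.000000); divide by 21.000000 → v1 = (1.000000, 0.523810, 0.333333)
Cv1 = (13.000000, -2.952381, 3.809524); divide by 13.000000 → v2 = (1.000000, -0.227106, 0.293040)
Requested entry of v2: -62/273 = -0.22711

-0.22711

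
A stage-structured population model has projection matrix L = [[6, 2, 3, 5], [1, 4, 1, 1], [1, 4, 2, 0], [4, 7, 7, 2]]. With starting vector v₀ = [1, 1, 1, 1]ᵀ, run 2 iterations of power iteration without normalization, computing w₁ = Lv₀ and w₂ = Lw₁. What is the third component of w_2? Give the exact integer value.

w1 = Lv₀ = (16, 7, 7, 20)
w2 = Lw1 = (231, 71, 58, 202)
The requested component of w2 is 58.

58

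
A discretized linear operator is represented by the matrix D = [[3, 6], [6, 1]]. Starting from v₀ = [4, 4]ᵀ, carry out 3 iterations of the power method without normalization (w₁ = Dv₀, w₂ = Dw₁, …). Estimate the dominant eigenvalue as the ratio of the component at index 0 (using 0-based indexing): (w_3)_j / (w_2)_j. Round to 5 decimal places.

w1 = Dv₀ = (3·4 + 6·4; 6·4 + 1·4) = (36, 28)
w2 = Dw1 = (3·36 + 6·28; 6·36 + 1·28) = (276, 244)
w3 = Dw2 = (2292, 1900)
Ratio at component: 2292 / 276 = 8.30435

8.30435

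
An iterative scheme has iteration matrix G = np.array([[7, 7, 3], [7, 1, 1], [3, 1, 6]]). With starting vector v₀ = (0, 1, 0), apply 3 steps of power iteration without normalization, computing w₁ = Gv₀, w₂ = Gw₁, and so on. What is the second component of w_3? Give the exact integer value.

w1 = Gv₀ = (7, 1, 1)
w2 = Gw1 = (59, 51, 28)
w3 = Gw2 = (854, 492, 396)
The requested component of w3 is 492.

492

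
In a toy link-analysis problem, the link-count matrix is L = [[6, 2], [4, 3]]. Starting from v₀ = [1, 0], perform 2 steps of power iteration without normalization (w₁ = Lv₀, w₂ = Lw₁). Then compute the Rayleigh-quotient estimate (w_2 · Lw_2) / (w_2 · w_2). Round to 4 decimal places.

7.7376

w1 = Lv₀ = (6·1 + 2·0; 4·1 + 3·0) = (6, 4)
w2 = Lw1 = (6·6 + 2·4; 4·6 + 3·4) = (44, 36)
Lw2 = (336, 284)
w2·Lw2 = 44·336 + 36·284 = 25008; w2·w2 = 44·44 + 36·36 = 3232
λ ≈ 25008/3232 = 7.7376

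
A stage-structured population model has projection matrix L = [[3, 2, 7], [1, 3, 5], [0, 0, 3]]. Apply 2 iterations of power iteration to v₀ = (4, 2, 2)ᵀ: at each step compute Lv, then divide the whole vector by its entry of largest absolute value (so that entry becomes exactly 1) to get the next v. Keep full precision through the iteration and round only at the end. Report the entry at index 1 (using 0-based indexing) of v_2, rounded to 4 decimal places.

Lv0 = (30.00000, 20.00000, 6.00000); divide by 30.00000 → v1 = (1.00000, 0.66667, 0.20000)
Lv1 = (5.73333, 4.00000, 0.60000); divide by 5.73333 → v2 = (1.00000, 0.69767, 0.10465)
Requested entry of v2: 120/172 = 0.6977

0.6977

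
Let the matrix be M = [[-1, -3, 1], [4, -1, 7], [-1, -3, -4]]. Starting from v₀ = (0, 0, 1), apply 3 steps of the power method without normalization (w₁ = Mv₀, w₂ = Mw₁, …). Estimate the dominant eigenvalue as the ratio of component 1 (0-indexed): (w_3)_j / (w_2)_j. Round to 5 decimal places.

w1 = Mv₀ = (1, 7, -4)
w2 = Mw1 = (-26, -31, -6)
w3 = Mw2 = (113, -115, 143)
Ratio at component: -115 / -31 = 3.70968

3.70968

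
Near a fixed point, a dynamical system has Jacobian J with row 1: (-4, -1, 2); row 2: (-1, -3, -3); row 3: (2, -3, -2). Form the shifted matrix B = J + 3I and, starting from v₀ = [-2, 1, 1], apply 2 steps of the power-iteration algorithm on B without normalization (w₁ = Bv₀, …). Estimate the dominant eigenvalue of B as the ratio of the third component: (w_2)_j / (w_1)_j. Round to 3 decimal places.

μ ≈ -0.500

B = J + 3I has rows (-1, -1, 2); (-1, 0, -3); (2, -3, 1)
w1 = Bv₀ = (3, -1, -6)
w2 = Bw1 = (-14, 15, 3)
Ratio: 3/-6 = -0.500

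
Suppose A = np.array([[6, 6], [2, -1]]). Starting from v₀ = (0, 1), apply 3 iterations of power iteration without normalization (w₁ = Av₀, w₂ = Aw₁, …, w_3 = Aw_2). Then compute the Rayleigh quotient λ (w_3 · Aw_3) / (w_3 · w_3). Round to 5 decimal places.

λ ≈ 7.18571

w1 = Av₀ = (6·0 + 6·1; 2·0 + (-1)·1) = (6, -1)
w2 = Aw1 = (6·6 + 6·(-1); 2·6 + (-1)·(-1)) = (30, 13)
w3 = Aw2 = (258, 47)
Aw3 = (1830, 469)
w3·Aw3 = 258·1830 + 47·469 = 494183; w3·w3 = 258·258 + 47·47 = 68773
λ ≈ 494183/68773 = 7.18571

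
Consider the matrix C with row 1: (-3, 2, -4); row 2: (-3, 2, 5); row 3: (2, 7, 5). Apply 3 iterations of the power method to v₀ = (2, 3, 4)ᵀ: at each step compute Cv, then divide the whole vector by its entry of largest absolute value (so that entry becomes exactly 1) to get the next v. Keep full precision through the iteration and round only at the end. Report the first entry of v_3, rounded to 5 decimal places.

-0.11710

Cv0 = (-16.000000, 20.000000, 45.000000); divide by 45.000000 → v1 = (-0.355556, 0.444444, 1.000000)
Cv1 = (-2.044444, 6.955556, 7.400000); divide by 7.400000 → v2 = (-0.276276, 0.939940, 1.000000)
Cv2 = (-1.291291, 7.708709, 11.027027); divide by 11.027027 → v3 = (-0.117102, 0.699074, 1.000000)
Requested entry of v3: -430/3672 = -0.11710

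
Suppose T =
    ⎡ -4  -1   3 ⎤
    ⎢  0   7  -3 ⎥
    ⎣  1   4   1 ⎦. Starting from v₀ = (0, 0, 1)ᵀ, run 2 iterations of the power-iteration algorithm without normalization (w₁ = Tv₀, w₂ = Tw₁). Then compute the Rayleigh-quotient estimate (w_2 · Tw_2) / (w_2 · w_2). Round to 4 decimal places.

w1 = Tv₀ = ((-4)·0 + (-1)·0 + 3·1; 0·0 + 7·0 + (-3)·1; 1·0 + 4·0 + 1·1) = (3, -3, 1)
w2 = Tw1 = ((-4)·3 + (-1)·(-3) + 3·1; 0·3 + 7·(-3) + (-3)·1; 1·3 + 4·(-3) + 1·1) = (-6, -24, -8)
Tw2 = (24, -144, -110)
w2·Tw2 = (-6)·24 + (-24)·(-144) + (-8)·(-110) = 4192; w2·w2 = (-6)·(-6) + (-24)·(-24) + (-8)·(-8) = 676
λ ≈ 4192/676 = 6.2012

λ ≈ 6.2012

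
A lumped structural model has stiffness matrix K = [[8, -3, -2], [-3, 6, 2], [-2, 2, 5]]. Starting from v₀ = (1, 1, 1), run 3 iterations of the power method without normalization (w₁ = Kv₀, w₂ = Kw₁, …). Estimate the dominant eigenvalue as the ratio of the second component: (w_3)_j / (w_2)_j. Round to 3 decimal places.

w1 = Kv₀ = (3, 5, 5)
w2 = Kw1 = (-1, 31, 29)
w3 = Kw2 = (-159, 247, 209)
Ratio at component: 247 / 31 = 7.968

7.968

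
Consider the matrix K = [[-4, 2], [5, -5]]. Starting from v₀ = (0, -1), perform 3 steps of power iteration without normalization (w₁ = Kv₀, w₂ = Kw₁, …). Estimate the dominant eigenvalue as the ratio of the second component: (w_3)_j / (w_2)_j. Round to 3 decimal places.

-7.571

w1 = Kv₀ = (-2, 5)
w2 = Kw1 = (18, -35)
w3 = Kw2 = (-142, 265)
Ratio at component: 265 / -35 = -7.571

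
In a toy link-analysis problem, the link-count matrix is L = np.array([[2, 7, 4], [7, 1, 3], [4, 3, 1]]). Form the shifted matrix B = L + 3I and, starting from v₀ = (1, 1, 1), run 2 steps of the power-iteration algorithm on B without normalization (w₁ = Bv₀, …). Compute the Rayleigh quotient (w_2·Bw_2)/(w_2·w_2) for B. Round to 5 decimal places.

13.99503

B = L + 3I has rows (5, 7, 4); (7, 4, 3); (4, 3, 4)
w1 = Bv₀ = (16, 14, 11)
w2 = Bw1 = (222, 201, 150)
Bw2 = (3117, 2808, 2091)
w2·Bw2 = 1570032; w2·w2 = 112185; μ ≈ 1570032/112185 = 13.99503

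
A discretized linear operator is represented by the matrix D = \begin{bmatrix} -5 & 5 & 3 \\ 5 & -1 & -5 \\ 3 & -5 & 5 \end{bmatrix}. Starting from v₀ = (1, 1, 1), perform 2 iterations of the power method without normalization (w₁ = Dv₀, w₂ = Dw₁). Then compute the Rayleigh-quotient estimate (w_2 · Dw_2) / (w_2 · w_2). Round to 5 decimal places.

λ ≈ 1.33437

w1 = Dv₀ = (3, -1, 3)
w2 = Dw1 = (-11, 1, 29)
Dw2 = (147, -201, 107)
w2·Dw2 = (-11)·147 + 1·(-201) + 29·107 = 1285; w2·w2 = (-11)·(-11) + 1·1 + 29·29 = 963
λ ≈ 1285/963 = 1.33437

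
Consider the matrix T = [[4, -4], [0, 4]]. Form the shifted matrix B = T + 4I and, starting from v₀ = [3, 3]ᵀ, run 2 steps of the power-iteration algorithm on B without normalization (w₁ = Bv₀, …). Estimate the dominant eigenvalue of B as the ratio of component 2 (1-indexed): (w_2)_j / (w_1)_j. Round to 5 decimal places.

8.00000

B = T + 4I has rows (8, -4); (0, 8)
w1 = Bv₀ = (12, 24)
w2 = Bw1 = (0, 192)
Ratio: 192/24 = 8.00000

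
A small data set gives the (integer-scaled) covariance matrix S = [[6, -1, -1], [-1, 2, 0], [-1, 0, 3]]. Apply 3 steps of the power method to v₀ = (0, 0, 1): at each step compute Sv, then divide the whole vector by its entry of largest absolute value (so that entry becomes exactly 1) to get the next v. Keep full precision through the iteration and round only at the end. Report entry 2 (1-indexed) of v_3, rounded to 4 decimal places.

Sv0 = (-1.00000, 0.00000, 3.00000); divide by 3.00000 → v1 = (-0.33333, 0.00000, 1.00000)
Sv1 = (-3.00000, 0.33333, 3.33333); divide by 3.33333 → v2 = (-0.90000, 0.10000, 1.00000)
Sv2 = (-6.50000, 1.10000, 3.90000); divide by -6.50000 → v3 = (1.00000, -0.16923, -0.60000)
Requested entry of v3: 11/-65 = -0.1692

-0.1692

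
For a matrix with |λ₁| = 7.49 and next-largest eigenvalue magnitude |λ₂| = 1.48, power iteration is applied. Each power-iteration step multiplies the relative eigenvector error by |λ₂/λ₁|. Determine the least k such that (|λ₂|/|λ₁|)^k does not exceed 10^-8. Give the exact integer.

|λ₂/λ₁| = 1.48/7.49 = 0.19760
Need k ≥ ln(10^-8) / ln(0.19760) = -18.4207 / -1.6215 ≈ 11.360
Smallest integer k satisfying the bound: 12

12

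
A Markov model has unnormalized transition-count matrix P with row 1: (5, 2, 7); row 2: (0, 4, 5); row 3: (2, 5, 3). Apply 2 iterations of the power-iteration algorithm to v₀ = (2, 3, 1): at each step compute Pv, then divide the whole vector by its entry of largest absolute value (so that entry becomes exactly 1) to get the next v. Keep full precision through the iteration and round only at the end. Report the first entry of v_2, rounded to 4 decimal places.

1.0000

Pv0 = (23.00000, 17.00000, 22.00000); divide by 23.00000 → v1 = (1.00000, 0.73913, 0.95652)
Pv1 = (13.17391, 7.73913, 8.56522); divide by 13.17391 → v2 = (1.00000, 0.58746, 0.65017)
Requested entry of v2: 303/303 = 1.0000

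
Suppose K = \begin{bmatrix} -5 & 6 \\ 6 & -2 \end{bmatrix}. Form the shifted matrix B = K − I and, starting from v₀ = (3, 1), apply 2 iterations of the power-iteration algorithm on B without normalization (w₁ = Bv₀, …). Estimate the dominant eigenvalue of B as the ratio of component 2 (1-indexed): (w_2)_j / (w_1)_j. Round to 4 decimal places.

-7.8000

B = K − I has rows (-6, 6); (6, -3)
w1 = Bv₀ = (-12, 15)
w2 = Bw1 = (162, -117)
Ratio: -117/15 = -7.8000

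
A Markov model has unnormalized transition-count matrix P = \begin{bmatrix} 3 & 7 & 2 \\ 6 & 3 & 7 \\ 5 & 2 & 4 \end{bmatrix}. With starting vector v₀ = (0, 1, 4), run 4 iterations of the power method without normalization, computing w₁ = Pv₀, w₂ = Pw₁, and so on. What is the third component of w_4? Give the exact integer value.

w1 = Pv₀ = (3·0 + 7·1 + 2·4; 6·0 + 3·1 + 7·4; 5·0 + 2·1 + 4·4) = (15, 31, 18)
w2 = Pw1 = (3·15 + 7·31 + 2·18; 6·15 + 3·31 + 7·18; 5·15 + 2·31 + 4·18) = (298, 309, 209)
w3 = Pw2 = (3475, 4178, 2944)
w4 = Pw3 = (45559, 53992, 37507)
The requested component of w4 is 37507.

37507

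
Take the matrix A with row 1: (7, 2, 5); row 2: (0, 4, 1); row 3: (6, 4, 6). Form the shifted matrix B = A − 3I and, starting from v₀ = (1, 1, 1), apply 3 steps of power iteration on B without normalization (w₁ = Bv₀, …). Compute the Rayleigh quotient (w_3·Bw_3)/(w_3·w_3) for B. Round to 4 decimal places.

B = A − 3I has rows (4, 2, 5); (0, 1, 1); (6, 4, 3)
w1 = Bv₀ = (4·1 + 2·1 + 5·1; 0·1 + 1·1 + 1·1; 6·1 + 4·1 + 3·1) = (11, 2, 13)
w2 = Bw1 = (4·11 + 2·2 + 5·13; 0·11 + 1·2 + 1·13; 6·11 + 4·2 + 3·13) = (113, 15, 113)
w3 = Bw2 = (1047, 128, 1077)
Bw3 = (9829, 1205, 10025)
w3·Bw3 = 21242128; w3·w3 = 2272522; μ ≈ 21242128/2272522 = 9.3474

μ ≈ 9.3474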